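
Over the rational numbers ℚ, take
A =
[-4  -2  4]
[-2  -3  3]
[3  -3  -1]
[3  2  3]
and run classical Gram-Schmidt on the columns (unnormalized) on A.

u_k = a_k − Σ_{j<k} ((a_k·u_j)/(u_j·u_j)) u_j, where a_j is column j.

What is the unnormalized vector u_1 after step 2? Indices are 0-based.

u_1 = (-16/19, -46/19, -147/38, 43/38)

Step 1: u_0 = a_0 = (-4, -2, 3, 3).
Step 2: u_1 = a_1 − (11/38)·u_0 = (-16/19, -46/19, -147/38, 43/38).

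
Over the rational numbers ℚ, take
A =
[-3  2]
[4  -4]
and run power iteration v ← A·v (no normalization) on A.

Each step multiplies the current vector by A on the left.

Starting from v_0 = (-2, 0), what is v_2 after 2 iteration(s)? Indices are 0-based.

v_2 = (-34, 56)

v_0 = (-2, 0).
v_1 = A·v_0 = (6, -8).
v_2 = A·v_1 = (-34, 56).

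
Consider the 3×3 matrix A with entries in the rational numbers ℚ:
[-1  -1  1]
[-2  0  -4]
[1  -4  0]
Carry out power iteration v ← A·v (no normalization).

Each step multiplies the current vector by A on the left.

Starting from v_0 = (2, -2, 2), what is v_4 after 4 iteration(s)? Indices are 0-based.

v_0 = (2, -2, 2).
v_1 = A·v_0 = (2, -12, 10).
v_2 = A·v_1 = (20, -44, 50).
v_3 = A·v_2 = (74, -240, 196).
v_4 = A·v_3 = (362, -932, 1034).

v_4 = (362, -932, 1034)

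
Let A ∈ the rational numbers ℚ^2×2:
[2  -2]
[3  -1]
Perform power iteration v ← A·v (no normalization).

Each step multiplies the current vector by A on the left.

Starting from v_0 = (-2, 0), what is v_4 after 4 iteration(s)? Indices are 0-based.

v_0 = (-2, 0).
v_1 = A·v_0 = (-4, -6).
v_2 = A·v_1 = (4, -6).
v_3 = A·v_2 = (20, 18).
v_4 = A·v_3 = (4, 42).

v_4 = (4, 42)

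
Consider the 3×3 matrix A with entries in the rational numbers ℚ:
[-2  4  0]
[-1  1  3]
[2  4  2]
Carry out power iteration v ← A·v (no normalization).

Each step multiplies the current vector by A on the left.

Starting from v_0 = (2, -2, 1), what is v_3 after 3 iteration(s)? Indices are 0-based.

v_3 = (-20, -111, -4)

v_0 = (2, -2, 1).
v_1 = A·v_0 = (-12, -1, -2).
v_2 = A·v_1 = (20, 5, -32).
v_3 = A·v_2 = (-20, -111, -4).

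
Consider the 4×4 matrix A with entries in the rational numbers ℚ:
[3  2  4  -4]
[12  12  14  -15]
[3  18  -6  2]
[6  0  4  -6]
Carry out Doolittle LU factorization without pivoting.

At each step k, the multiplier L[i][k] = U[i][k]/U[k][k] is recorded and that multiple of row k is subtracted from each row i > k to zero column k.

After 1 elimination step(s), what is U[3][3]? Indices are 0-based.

U[3][3] = 2

Step 1: pivot at (0,0) is 3.
  row1 ← row1 − (4)·row0  ⇒  L[1][0]=4, U row1=(0, 4, -2, 1)
  row2 ← row2 − (1)·row0  ⇒  L[2][0]=1, U row2=(0, 16, -10, 6)
  row3 ← row3 − (2)·row0  ⇒  L[3][0]=2, U row3=(0, -4, -4, 2)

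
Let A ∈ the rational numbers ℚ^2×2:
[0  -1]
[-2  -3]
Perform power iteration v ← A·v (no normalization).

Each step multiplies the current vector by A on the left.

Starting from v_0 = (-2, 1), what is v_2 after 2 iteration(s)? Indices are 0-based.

v_2 = (-1, -1)

v_0 = (-2, 1).
v_1 = A·v_0 = (-1, 1).
v_2 = A·v_1 = (-1, -1).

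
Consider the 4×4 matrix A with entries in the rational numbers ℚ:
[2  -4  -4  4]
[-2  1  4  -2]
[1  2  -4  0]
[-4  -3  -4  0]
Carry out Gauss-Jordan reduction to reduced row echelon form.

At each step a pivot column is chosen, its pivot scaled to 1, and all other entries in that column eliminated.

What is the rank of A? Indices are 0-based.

rank = 4

pivot(0,0)=2: scale R0 → (1, -2, -2, 2)
  clear (1,0): R1 −= (-2)R0 → (0, -3, 0, 2)
  clear (2,0): R2 −= (1)R0 → (0, 4, -2, -2)
  clear (3,0): R3 −= (-4)R0 → (0, -11, -12, 8)
pivot(1,1)=-3: scale R1 → (0, 1, 0, -2/3)
  clear (0,1): R0 −= (-2)R1 → (1, 0, -2, 2/3)
  clear (2,1): R2 −= (4)R1 → (0, 0, -2, 2/3)
  clear (3,1): R3 −= (-11)R1 → (0, 0, -12, 2/3)
pivot(2,2)=-2: scale R2 → (0, 0, 1, -1/3)
  clear (0,2): R0 −= (-2)R2 → (1, 0, 0, 0)
  clear (3,2): R3 −= (-12)R2 → (0, 0, 0, -10/3)
pivot(3,3)=-10/3: scale R3 → (0, 0, 0, 1)
  clear (1,3): R1 −= (-2/3)R3 → (0, 1, 0, 0)
  clear (2,3): R2 −= (-1/3)R3 → (0, 0, 1, 0)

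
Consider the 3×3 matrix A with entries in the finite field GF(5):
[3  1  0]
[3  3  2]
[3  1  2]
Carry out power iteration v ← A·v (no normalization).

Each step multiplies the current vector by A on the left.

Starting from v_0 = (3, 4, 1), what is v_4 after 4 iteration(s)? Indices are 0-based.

v_0 = (3, 4, 1).
v_1 = A·v_0 = (3, 3, 0).
v_2 = A·v_1 = (2, 3, 2).
v_3 = A·v_2 = (4, 4, 3).
v_4 = A·v_3 = (1, 0, 2).

v_4 = (1, 0, 2)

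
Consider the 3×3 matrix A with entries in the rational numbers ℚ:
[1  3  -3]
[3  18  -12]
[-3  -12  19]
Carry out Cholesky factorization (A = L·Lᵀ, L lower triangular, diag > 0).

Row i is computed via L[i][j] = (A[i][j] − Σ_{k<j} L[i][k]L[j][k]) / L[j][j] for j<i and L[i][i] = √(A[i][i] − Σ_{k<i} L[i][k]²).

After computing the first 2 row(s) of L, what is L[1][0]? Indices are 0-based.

Step 1: L[0][0] = √(1) = 1.
  L[1][0] = (3) / L[0][0] = 3.
Step 2: L[1][1] = √(9) = 3.

L[1][0] = 3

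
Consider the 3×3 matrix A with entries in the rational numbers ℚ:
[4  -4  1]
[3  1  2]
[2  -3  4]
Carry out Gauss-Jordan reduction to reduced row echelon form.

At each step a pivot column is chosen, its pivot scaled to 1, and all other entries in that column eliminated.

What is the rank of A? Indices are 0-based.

[1] R0 /= 4  ⇒  (1, -1, 1/4)
     R1 -= 3·R0  ⇒  (0, 4, 5/4)
     R2 -= 2·R0  ⇒  (0, -1, 7/2)
[2] R1 /= 4  ⇒  (0, 1, 5/16)
     R0 -= -1·R1  ⇒  (1, 0, 9/16)
     R2 -= -1·R1  ⇒  (0, 0, 61/16)
[3] R2 /= 61/16  ⇒  (0, 0, 1)
     R0 -= 9/16·R2  ⇒  (1, 0, 0)
     R1 -= 5/16·R2  ⇒  (0, 1, 0)

rank = 3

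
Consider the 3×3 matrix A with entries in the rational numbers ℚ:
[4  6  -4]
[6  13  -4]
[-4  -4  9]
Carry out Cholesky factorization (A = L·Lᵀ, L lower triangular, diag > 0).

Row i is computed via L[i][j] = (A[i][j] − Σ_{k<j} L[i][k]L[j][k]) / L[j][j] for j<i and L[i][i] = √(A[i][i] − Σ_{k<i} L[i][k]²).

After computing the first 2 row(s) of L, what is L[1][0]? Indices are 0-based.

L[1][0] = 3

Step 1: L[0][0] = √(4) = 2.
  L[1][0] = (6) / L[0][0] = 3.
Step 2: L[1][1] = √(4) = 2.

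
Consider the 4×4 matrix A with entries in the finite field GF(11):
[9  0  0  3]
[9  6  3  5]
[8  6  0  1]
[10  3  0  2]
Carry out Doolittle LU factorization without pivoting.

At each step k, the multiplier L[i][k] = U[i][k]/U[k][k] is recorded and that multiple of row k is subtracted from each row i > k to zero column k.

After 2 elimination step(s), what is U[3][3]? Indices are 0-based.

[col 0] pivot 9
  R1 -= 1*R0 → (0, 6, 3, 2)  (L[1][0] := 1)
  R2 -= 7*R0 → (0, 6, 0, 2)  (L[2][0] := 7)
  R3 -= 6*R0 → (0, 3, 0, 6)  (L[3][0] := 6)
[col 1] pivot 6
  R2 -= 1*R1 → (0, 0, 8, 0)  (L[2][1] := 1)
  R3 -= 6*R1 → (0, 0, 4, 5)  (L[3][1] := 6)

U[3][3] = 5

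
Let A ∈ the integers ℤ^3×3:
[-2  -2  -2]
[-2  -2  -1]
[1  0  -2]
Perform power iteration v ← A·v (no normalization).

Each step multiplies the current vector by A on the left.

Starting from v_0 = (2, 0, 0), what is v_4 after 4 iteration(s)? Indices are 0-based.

v_0 = (2, 0, 0).
v_1 = A·v_0 = (-4, -4, 2).
v_2 = A·v_1 = (12, 14, -8).
v_3 = A·v_2 = (-36, -44, 28).
v_4 = A·v_3 = (104, 132, -92).

v_4 = (104, 132, -92)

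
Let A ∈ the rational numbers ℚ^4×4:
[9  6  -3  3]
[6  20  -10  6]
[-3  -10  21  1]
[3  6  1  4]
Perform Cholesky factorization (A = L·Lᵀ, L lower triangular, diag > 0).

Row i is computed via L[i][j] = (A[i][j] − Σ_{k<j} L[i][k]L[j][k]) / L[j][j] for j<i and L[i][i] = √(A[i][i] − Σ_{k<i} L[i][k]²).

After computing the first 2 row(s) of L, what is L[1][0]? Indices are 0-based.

L[1][0] = 2

Step 1: L[0][0] = √(9) = 3.
  L[1][0] = (6) / L[0][0] = 2.
Step 2: L[1][1] = √(16) = 4.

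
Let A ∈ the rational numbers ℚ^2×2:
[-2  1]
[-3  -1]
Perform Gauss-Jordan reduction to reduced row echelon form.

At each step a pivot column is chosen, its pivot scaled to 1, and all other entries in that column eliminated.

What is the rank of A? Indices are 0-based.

[1] R0 /= -2  ⇒  (1, -1/2)
     R1 -= -3·R0  ⇒  (0, -5/2)
[2] R1 /= -5/2  ⇒  (0, 1)
     R0 -= -1/2·R1  ⇒  (1, 0)

rank = 2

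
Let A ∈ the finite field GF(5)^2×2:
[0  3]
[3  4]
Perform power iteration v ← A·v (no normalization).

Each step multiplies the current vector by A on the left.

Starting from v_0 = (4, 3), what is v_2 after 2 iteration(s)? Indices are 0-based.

v_0 = (4, 3).
v_1 = A·v_0 = (4, 4).
v_2 = A·v_1 = (2, 3).

v_2 = (2, 3)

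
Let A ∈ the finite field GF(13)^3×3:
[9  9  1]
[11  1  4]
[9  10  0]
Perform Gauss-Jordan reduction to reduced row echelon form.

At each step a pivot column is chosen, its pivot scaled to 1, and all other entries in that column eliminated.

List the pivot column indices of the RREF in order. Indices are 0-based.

pivot(0,0)=9: scale R0 → (1, 1, 3)
  clear (1,0): R1 −= (11)R0 → (0, 3, 10)
  clear (2,0): R2 −= (9)R0 → (0, 1, 12)
pivot(1,1)=3: scale R1 → (0, 1, 12)
  clear (0,1): R0 −= (1)R1 → (1, 0, 4)
  clear (2,1): R2 −= (1)R1 → (0, 0, 0)
col 2: no nonzero at/below row 2; advance.

pivot columns: 0, 1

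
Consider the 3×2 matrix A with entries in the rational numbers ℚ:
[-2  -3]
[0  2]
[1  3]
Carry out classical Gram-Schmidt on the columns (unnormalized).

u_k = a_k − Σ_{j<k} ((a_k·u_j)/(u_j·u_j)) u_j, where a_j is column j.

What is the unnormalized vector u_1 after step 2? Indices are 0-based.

u_1 = (3/5, 2, 6/5)

Step 1: u_0 = a_0 = (-2, 0, 1).
Step 2: u_1 = a_1 − (9/5)·u_0 = (3/5, 2, 6/5).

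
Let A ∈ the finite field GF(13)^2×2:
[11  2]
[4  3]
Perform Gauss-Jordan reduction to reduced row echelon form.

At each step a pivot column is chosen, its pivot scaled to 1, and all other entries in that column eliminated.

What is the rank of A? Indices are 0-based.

rank = 2

pivot(0,0)=11: scale R0 → (1, 12)
  clear (1,0): R1 −= (4)R0 → (0, 7)
pivot(1,1)=7: scale R1 → (0, 1)
  clear (0,1): R0 −= (12)R1 → (1, 0)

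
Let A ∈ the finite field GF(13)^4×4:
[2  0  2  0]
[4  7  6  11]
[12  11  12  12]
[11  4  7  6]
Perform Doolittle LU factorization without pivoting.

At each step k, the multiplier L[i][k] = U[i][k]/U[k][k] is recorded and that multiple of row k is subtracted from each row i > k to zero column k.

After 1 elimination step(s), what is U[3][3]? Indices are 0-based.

U[3][3] = 6

[col 0] pivot 2
  R1 -= 2*R0 → (0, 7, 2, 11)  (L[1][0] := 2)
  R2 -= 6*R0 → (0, 11, 0, 12)  (L[2][0] := 6)
  R3 -= 12*R0 → (0, 4, 9, 6)  (L[3][0] := 12)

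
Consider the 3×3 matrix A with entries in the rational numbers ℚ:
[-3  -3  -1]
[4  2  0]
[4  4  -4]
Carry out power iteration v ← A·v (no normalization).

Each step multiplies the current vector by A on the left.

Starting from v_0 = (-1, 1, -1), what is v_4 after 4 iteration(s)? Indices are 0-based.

v_0 = (-1, 1, -1).
v_1 = A·v_0 = (1, -2, 4).
v_2 = A·v_1 = (-1, 0, -20).
v_3 = A·v_2 = (23, -4, 76).
v_4 = A·v_3 = (-133, 84, -228).

v_4 = (-133, 84, -228)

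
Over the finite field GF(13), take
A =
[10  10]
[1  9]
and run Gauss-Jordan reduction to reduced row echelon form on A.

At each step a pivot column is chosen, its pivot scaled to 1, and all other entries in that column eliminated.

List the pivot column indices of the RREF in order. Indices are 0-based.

pivot columns: 0, 1

pivot(0,0)=10: scale R0 → (1, 1)
  clear (1,0): R1 −= (1)R0 → (0, 8)
pivot(1,1)=8: scale R1 → (0, 1)
  clear (0,1): R0 −= (1)R1 → (1, 0)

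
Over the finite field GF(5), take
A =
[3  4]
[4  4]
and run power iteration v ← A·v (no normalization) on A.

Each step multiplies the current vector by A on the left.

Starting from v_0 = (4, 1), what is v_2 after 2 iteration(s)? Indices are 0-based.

v_0 = (4, 1).
v_1 = A·v_0 = (1, 0).
v_2 = A·v_1 = (3, 4).

v_2 = (3, 4)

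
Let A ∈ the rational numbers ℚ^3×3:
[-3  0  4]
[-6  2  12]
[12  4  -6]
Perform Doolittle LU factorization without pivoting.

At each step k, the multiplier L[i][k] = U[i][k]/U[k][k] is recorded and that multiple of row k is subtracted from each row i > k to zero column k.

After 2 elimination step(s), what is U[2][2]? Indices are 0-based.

Step 1: pivot at (0,0) is -3.
  row1 ← row1 − (2)·row0  ⇒  L[1][0]=2, U row1=(0, 2, 4)
  row2 ← row2 − (-4)·row0  ⇒  L[2][0]=-4, U row2=(0, 4, 10)
Step 2: pivot at (1,1) is 2.
  row2 ← row2 − (2)·row1  ⇒  L[2][1]=2, U row2=(0, 0, 2)

U[2][2] = 2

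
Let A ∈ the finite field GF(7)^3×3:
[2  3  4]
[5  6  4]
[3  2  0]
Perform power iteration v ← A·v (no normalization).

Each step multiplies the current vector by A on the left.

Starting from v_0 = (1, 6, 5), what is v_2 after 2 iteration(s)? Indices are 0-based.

v_0 = (1, 6, 5).
v_1 = A·v_0 = (5, 5, 1).
v_2 = A·v_1 = (1, 3, 4).

v_2 = (1, 3, 4)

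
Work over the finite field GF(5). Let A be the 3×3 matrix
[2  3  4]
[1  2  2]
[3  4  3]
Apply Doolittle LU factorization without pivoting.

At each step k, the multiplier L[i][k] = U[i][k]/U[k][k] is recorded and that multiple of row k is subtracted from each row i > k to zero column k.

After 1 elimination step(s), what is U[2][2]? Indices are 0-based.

U[2][2] = 2

Step 1: pivot at (0,0) is 2.
  row1 ← row1 − (3)·row0  ⇒  L[1][0]=3, U row1=(0, 3, 0)
  row2 ← row2 − (4)·row0  ⇒  L[2][0]=4, U row2=(0, 2, 2)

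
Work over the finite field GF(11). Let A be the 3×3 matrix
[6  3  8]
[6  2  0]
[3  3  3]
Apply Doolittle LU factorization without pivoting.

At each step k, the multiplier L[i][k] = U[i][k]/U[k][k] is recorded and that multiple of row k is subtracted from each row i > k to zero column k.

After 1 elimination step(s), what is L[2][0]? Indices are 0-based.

Step 1: pivot at (0,0) is 6.
  row1 ← row1 − (1)·row0  ⇒  L[1][0]=1, U row1=(0, 10, 3)
  row2 ← row2 − (6)·row0  ⇒  L[2][0]=6, U row2=(0, 7, 10)

L[2][0] = 6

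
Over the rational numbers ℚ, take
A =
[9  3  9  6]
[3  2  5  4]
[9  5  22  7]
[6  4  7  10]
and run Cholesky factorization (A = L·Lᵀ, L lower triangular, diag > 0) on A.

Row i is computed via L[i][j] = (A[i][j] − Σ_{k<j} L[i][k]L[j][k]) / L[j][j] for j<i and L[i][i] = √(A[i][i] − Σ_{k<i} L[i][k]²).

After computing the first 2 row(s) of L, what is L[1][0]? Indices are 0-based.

L[1][0] = 1

Step 1: L[0][0] = √(9) = 3.
  L[1][0] = (3) / L[0][0] = 1.
Step 2: L[1][1] = √(1) = 1.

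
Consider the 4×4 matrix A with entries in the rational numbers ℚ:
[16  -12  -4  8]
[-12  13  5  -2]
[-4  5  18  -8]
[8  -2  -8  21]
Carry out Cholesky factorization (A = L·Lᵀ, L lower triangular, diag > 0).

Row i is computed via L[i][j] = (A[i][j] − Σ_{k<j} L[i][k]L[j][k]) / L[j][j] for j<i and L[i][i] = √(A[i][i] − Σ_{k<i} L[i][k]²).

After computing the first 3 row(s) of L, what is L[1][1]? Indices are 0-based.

Step 1: L[0][0] = √(16) = 4.
  L[1][0] = (-12) / L[0][0] = -3.
Step 2: L[1][1] = √(4) = 2.
  L[2][0] = (-4) / L[0][0] = -1.
  L[2][1] = (2) / L[1][1] = 1.
Step 3: L[2][2] = √(16) = 4.

L[1][1] = 2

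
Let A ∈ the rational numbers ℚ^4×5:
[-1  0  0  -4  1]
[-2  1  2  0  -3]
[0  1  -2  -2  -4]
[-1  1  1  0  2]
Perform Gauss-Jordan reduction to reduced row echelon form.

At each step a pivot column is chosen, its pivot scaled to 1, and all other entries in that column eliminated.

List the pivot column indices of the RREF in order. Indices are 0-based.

step 1: normalize row 0 (÷-1) = (1, 0, 0, 4, -1)
  row 1: subtract -2×row0 = (0, 1, 2, 8, -5)
  row 3: subtract -1×row0 = (0, 1, 1, 4, 1)
step 2: normalize row 1 (÷1) = (0, 1, 2, 8, -5)
  row 2: subtract 1×row1 = (0, 0, -4, -10, 1)
  row 3: subtract 1×row1 = (0, 0, -1, -4, 6)
step 3: normalize row 2 (÷-4) = (0, 0, 1, 5/2, -1/4)
  row 1: subtract 2×row2 = (0, 1, 0, 3, -9/2)
  row 3: subtract -1×row2 = (0, 0, 0, -3/2, 23/4)
step 4: normalize row 3 (÷-3/2) = (0, 0, 0, 1, -23/6)
  row 0: subtract 4×row3 = (1, 0, 0, 0, 43/3)
  row 1: subtract 3×row3 = (0, 1, 0, 0, 7)
  row 2: subtract 5/2×row3 = (0, 0, 1, 0, 28/3)

pivot columns: 0, 1, 2, 3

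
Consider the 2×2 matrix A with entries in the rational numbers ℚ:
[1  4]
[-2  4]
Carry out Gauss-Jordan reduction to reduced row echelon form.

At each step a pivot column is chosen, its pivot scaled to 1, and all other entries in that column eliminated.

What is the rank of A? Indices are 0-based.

rank = 2

[1] R0 /= 1  ⇒  (1, 4)
     R1 -= -2·R0  ⇒  (0, 12)
[2] R1 /= 12  ⇒  (0, 1)
     R0 -= 4·R1  ⇒  (1, 0)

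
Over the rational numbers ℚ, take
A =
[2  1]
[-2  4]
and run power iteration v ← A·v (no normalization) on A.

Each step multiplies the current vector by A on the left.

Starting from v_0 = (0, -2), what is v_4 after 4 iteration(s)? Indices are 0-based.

v_4 = (-192, -248)

v_0 = (0, -2).
v_1 = A·v_0 = (-2, -8).
v_2 = A·v_1 = (-12, -28).
v_3 = A·v_2 = (-52, -88).
v_4 = A·v_3 = (-192, -248).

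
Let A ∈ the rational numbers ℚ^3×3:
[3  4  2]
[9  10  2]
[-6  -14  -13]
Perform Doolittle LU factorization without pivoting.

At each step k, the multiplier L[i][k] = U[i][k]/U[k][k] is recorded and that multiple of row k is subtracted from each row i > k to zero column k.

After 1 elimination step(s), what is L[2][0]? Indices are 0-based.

L[2][0] = -2

[col 0] pivot 3
  R1 -= 3*R0 → (0, -2, -4)  (L[1][0] := 3)
  R2 -= -2*R0 → (0, -6, -9)  (L[2][0] := -2)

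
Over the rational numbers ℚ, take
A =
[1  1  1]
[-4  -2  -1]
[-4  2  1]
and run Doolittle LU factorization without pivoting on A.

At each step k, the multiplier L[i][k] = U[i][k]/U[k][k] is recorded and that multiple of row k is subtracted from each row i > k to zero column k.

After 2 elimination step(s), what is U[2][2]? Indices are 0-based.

U[2][2] = -4

Step 1: pivot at (0,0) is 1.
  row1 ← row1 − (-4)·row0  ⇒  L[1][0]=-4, U row1=(0, 2, 3)
  row2 ← row2 − (-4)·row0  ⇒  L[2][0]=-4, U row2=(0, 6, 5)
Step 2: pivot at (1,1) is 2.
  row2 ← row2 − (3)·row1  ⇒  L[2][1]=3, U row2=(0, 0, -4)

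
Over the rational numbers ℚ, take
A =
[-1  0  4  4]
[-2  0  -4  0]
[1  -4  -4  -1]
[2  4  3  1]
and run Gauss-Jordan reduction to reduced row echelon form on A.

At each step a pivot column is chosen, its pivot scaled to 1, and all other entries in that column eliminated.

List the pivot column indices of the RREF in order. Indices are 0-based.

pivot columns: 0, 1, 2, 3

pivot(0,0)=-1: scale R0 → (1, 0, -4, -4)
  clear (1,0): R1 −= (-2)R0 → (0, 0, -12, -8)
  clear (2,0): R2 −= (1)R0 → (0, -4, 0, 3)
  clear (3,0): R3 −= (2)R0 → (0, 4, 11, 9)
pivot(1,1): swap R1↔R2
pivot(1,1)=-4: scale R1 → (0, 1, 0, -3/4)
  clear (3,1): R3 −= (4)R1 → (0, 0, 11, 12)
pivot(2,2)=-12: scale R2 → (0, 0, 1, 2/3)
  clear (0,2): R0 −= (-4)R2 → (1, 0, 0, -4/3)
  clear (3,2): R3 −= (11)R2 → (0, 0, 0, 14/3)
pivot(3,3)=14/3: scale R3 → (0, 0, 0, 1)
  clear (0,3): R0 −= (-4/3)R3 → (1, 0, 0, 0)
  clear (1,3): R1 −= (-3/4)R3 → (0, 1, 0, 0)
  clear (2,3): R2 −= (2/3)R3 → (0, 0, 1, 0)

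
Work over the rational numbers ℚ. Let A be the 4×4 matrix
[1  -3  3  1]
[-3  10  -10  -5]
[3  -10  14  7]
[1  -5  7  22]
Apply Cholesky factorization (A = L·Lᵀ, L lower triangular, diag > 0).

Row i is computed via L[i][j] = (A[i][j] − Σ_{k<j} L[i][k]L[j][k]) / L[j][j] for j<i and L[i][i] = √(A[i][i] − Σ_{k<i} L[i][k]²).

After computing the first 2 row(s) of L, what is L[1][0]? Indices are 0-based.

Step 1: L[0][0] = √(1) = 1.
  L[1][0] = (-3) / L[0][0] = -3.
Step 2: L[1][1] = √(1) = 1.

L[1][0] = -3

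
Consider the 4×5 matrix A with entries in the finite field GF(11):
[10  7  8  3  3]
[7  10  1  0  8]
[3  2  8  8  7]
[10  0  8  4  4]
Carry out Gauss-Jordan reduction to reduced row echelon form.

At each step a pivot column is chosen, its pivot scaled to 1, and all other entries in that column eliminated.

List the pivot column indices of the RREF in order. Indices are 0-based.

pivot(0,0)=10: scale R0 → (1, 4, 3, 8, 8)
  clear (1,0): R1 −= (7)R0 → (0, 4, 2, 10, 7)
  clear (2,0): R2 −= (3)R0 → (0, 1, 10, 6, 5)
  clear (3,0): R3 −= (10)R0 → (0, 4, 0, 1, 1)
pivot(1,1)=4: scale R1 → (0, 1, 6, 8, 10)
  clear (0,1): R0 −= (4)R1 → (1, 0, 1, 9, 1)
  clear (2,1): R2 −= (1)R1 → (0, 0, 4, 9, 6)
  clear (3,1): R3 −= (4)R1 → (0, 0, 9, 2, 5)
pivot(2,2)=4: scale R2 → (0, 0, 1, 5, 7)
  clear (0,2): R0 −= (1)R2 → (1, 0, 0, 4, 5)
  clear (1,2): R1 −= (6)R2 → (0, 1, 0, 0, 1)
  clear (3,2): R3 −= (9)R2 → (0, 0, 0, 1, 8)
pivot(3,3)=1: scale R3 → (0, 0, 0, 1, 8)
  clear (0,3): R0 −= (4)R3 → (1, 0, 0, 0, 6)
  clear (2,3): R2 −= (5)R3 → (0, 0, 1, 0, 0)

pivot columns: 0, 1, 2, 3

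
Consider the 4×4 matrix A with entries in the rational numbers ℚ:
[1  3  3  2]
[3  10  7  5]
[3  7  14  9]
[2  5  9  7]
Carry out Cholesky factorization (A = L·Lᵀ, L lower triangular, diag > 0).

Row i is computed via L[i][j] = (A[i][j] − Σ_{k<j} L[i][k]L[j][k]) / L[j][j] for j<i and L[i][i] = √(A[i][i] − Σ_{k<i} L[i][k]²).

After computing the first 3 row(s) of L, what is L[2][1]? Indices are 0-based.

L[2][1] = -2

Step 1: L[0][0] = √(1) = 1.
  L[1][0] = (3) / L[0][0] = 3.
Step 2: L[1][1] = √(1) = 1.
  L[2][0] = (3) / L[0][0] = 3.
  L[2][1] = (-2) / L[1][1] = -2.
Step 3: L[2][2] = √(1) = 1.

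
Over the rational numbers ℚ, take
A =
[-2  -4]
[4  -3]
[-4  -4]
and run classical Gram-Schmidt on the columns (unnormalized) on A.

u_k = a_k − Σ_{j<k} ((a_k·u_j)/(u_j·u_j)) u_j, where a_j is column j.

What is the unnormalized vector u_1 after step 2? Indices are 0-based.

u_1 = (-10/3, -13/3, -8/3)

Step 1: u_0 = a_0 = (-2, 4, -4).
Step 2: u_1 = a_1 − (1/3)·u_0 = (-10/3, -13/3, -8/3).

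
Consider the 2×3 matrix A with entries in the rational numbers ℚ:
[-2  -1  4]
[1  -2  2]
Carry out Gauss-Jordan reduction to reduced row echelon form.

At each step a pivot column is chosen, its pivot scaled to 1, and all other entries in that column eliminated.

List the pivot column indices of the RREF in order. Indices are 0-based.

pivot columns: 0, 1

pivot(0,0)=-2: scale R0 → (1, 1/2, -2)
  clear (1,0): R1 −= (1)R0 → (0, -5/2, 4)
pivot(1,1)=-5/2: scale R1 → (0, 1, -8/5)
  clear (0,1): R0 −= (1/2)R1 → (1, 0, -6/5)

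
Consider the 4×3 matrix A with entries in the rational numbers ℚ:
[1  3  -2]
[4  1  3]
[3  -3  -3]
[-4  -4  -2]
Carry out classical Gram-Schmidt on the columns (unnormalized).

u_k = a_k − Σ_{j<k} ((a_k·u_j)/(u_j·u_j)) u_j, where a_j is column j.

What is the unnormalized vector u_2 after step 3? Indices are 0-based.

Step 1: u_0 = a_0 = (1, 4, 3, -4).
Step 2: u_1 = a_1 − (1/3)·u_0 = (8/3, -1/3, -4, -8/3).
Step 3: u_2 = a_2 − (3/14)·u_0 − (33/91)·u_1 = (-579/182, 206/91, -57/26, -16/91).

u_2 = (-579/182, 206/91, -57/26, -16/91)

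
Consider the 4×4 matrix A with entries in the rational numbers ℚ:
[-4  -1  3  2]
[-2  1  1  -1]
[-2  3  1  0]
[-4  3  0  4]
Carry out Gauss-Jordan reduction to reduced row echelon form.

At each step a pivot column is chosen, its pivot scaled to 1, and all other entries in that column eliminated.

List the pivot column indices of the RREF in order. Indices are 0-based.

pivot columns: 0, 1, 2, 3

[1] R0 /= -4  ⇒  (1, 1/4, -3/4, -1/2)
     R1 -= -2·R0  ⇒  (0, 3/2, -1/2, -2)
     R2 -= -2·R0  ⇒  (0, 7/2, -1/2, -1)
     R3 -= -4·R0  ⇒  (0, 4, -3, 2)
[2] R1 /= 3/2  ⇒  (0, 1, -1/3, -4/3)
     R0 -= 1/4·R1  ⇒  (1, 0, -2/3, -1/6)
     R2 -= 7/2·R1  ⇒  (0, 0, 2/3, 11/3)
     R3 -= 4·R1  ⇒  (0, 0, -5/3, 22/3)
[3] R2 /= 2/3  ⇒  (0, 0, 1, 11/2)
     R0 -= -2/3·R2  ⇒  (1, 0, 0, 7/2)
     R1 -= -1/3·R2  ⇒  (0, 1, 0, 1/2)
     R3 -= -5/3·R2  ⇒  (0, 0, 0, 33/2)
[4] R3 /= 33/2  ⇒  (0, 0, 0, 1)
     R0 -= 7/2·R3  ⇒  (1, 0, 0, 0)
     R1 -= 1/2·R3  ⇒  (0, 1, 0, 0)
     R2 -= 11/2·R3  ⇒  (0, 0, 1, 0)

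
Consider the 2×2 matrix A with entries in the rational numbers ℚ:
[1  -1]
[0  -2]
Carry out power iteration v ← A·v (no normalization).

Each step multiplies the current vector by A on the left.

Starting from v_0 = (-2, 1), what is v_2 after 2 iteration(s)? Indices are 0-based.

v_2 = (-1, 4)

v_0 = (-2, 1).
v_1 = A·v_0 = (-3, -2).
v_2 = A·v_1 = (-1, 4).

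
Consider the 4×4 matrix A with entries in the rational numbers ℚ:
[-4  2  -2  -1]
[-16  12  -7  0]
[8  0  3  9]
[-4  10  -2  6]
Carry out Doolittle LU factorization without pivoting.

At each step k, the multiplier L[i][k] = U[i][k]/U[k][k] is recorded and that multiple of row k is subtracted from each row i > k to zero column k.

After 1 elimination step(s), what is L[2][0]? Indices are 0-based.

L[2][0] = -2

k=0: U[0][0]=-4
  eliminate (1,0): mult=4, new row 1: (0, 4, 1, 4); set L[1][0]=4
  eliminate (2,0): mult=-2, new row 2: (0, 4, -1, 7); set L[2][0]=-2
  eliminate (3,0): mult=1, new row 3: (0, 8, 0, 7); set L[3][0]=1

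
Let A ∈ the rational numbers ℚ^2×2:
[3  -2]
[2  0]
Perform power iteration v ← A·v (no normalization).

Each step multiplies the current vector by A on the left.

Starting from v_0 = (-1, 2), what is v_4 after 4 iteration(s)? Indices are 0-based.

v_4 = (-1, -46)

v_0 = (-1, 2).
v_1 = A·v_0 = (-7, -2).
v_2 = A·v_1 = (-17, -14).
v_3 = A·v_2 = (-23, -34).
v_4 = A·v_3 = (-1, -46).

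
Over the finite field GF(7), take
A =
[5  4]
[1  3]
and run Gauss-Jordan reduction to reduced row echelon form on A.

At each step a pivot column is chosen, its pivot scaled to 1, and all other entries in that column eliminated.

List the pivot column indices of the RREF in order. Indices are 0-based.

[1] R0 /= 5  ⇒  (1, 5)
     R1 -= 1·R0  ⇒  (0, 5)
[2] R1 /= 5  ⇒  (0, 1)
     R0 -= 5·R1  ⇒  (1, 0)

pivot columns: 0, 1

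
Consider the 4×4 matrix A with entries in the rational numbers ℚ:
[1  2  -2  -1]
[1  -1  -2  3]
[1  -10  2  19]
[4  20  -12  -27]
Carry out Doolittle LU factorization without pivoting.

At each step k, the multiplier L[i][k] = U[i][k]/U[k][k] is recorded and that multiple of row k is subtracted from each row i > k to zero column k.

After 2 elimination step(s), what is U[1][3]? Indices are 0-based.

U[1][3] = 4

k=0: U[0][0]=1
  eliminate (1,0): mult=1, new row 1: (0, -3, 0, 4); set L[1][0]=1
  eliminate (2,0): mult=1, new row 2: (0, -12, 4, 20); set L[2][0]=1
  eliminate (3,0): mult=4, new row 3: (0, 12, -4, -23); set L[3][0]=4
k=1: U[1][1]=-3
  eliminate (2,1): mult=4, new row 2: (0, 0, 4, 4); set L[2][1]=4
  eliminate (3,1): mult=-4, new row 3: (0, 0, -4, -7); set L[3][1]=-4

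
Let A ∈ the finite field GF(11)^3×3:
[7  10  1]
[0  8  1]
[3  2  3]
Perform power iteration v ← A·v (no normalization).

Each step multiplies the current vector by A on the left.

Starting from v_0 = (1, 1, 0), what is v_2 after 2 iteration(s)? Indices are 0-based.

v_0 = (1, 1, 0).
v_1 = A·v_0 = (6, 8, 5).
v_2 = A·v_1 = (6, 3, 5).

v_2 = (6, 3, 5)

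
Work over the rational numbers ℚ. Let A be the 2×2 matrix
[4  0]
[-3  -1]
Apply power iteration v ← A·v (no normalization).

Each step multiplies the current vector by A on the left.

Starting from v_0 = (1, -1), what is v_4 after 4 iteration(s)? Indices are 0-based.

v_4 = (256, -154)

v_0 = (1, -1).
v_1 = A·v_0 = (4, -2).
v_2 = A·v_1 = (16, -10).
v_3 = A·v_2 = (64, -38).
v_4 = A·v_3 = (256, -154).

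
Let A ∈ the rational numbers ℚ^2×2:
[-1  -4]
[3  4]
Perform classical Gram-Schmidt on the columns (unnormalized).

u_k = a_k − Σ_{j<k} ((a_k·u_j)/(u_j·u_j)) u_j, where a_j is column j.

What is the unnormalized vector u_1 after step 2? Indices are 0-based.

Step 1: u_0 = a_0 = (-1, 3).
Step 2: u_1 = a_1 − (8/5)·u_0 = (-12/5, -4/5).

u_1 = (-12/5, -4/5)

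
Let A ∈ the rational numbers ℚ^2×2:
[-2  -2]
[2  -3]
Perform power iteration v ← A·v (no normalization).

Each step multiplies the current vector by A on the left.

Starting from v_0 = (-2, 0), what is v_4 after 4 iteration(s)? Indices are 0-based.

v_4 = (200, 100)

v_0 = (-2, 0).
v_1 = A·v_0 = (4, -4).
v_2 = A·v_1 = (0, 20).
v_3 = A·v_2 = (-40, -60).
v_4 = A·v_3 = (200, 100).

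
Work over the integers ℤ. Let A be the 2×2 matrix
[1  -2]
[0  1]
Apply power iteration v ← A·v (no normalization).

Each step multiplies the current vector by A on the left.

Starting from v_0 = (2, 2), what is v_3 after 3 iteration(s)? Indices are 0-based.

v_0 = (2, 2).
v_1 = A·v_0 = (-2, 2).
v_2 = A·v_1 = (-6, 2).
v_3 = A·v_2 = (-10, 2).

v_3 = (-10, 2)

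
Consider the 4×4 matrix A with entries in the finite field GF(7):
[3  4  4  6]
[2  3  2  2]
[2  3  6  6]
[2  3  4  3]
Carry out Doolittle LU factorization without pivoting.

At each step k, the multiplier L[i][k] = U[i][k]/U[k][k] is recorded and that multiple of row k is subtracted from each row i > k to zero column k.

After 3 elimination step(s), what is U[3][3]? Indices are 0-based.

k=0: U[0][0]=3
  eliminate (1,0): mult=3, new row 1: (0, 5, 4, 5); set L[1][0]=3
  eliminate (2,0): mult=3, new row 2: (0, 5, 1, 2); set L[2][0]=3
  eliminate (3,0): mult=3, new row 3: (0, 5, 6, 6); set L[3][0]=3
k=1: U[1][1]=5
  eliminate (2,1): mult=1, new row 2: (0, 0, 4, 4); set L[2][1]=1
  eliminate (3,1): mult=1, new row 3: (0, 0, 2, 1); set L[3][1]=1
k=2: U[2][2]=4
  eliminate (3,2): mult=4, new row 3: (0, 0, 0, 6); set L[3][2]=4

U[3][3] = 6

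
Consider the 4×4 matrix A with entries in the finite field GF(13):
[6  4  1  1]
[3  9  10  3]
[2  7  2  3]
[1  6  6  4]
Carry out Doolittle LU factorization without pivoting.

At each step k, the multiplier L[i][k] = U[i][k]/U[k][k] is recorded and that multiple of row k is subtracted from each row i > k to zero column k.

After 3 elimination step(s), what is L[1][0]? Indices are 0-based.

L[1][0] = 7

k=0: U[0][0]=6
  eliminate (1,0): mult=7, new row 1: (0, 7, 3, 9); set L[1][0]=7
  eliminate (2,0): mult=9, new row 2: (0, 10, 6, 7); set L[2][0]=9
  eliminate (3,0): mult=11, new row 3: (0, 1, 8, 6); set L[3][0]=11
k=1: U[1][1]=7
  eliminate (2,1): mult=7, new row 2: (0, 0, 11, 9); set L[2][1]=7
  eliminate (3,1): mult=2, new row 3: (0, 0, 2, 1); set L[3][1]=2
k=2: U[2][2]=11
  eliminate (3,2): mult=12, new row 3: (0, 0, 0, 10); set L[3][2]=12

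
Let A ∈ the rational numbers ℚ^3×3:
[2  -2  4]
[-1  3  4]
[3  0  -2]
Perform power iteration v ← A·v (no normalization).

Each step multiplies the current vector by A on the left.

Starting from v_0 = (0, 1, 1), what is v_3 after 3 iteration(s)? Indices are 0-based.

v_3 = (-18, 91, -74)

v_0 = (0, 1, 1).
v_1 = A·v_0 = (2, 7, -2).
v_2 = A·v_1 = (-18, 11, 10).
v_3 = A·v_2 = (-18, 91, -74).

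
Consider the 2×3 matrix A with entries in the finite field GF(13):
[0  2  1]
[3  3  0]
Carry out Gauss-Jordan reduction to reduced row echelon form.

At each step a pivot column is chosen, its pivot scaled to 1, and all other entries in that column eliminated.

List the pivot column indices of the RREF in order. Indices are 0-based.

step 1: exchange rows 0,1
step 1: normalize row 0 (÷3) = (1, 1, 0)
step 2: normalize row 1 (÷2) = (0, 1, 7)
  row 0: subtract 1×row1 = (1, 0, 6)

pivot columns: 0, 1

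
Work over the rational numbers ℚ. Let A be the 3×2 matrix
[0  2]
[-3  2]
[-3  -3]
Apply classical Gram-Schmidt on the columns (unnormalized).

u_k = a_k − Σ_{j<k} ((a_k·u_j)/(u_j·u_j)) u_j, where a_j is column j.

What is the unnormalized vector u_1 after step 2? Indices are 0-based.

u_1 = (2, 5/2, -5/2)

Step 1: u_0 = a_0 = (0, -3, -3).
Step 2: u_1 = a_1 − (1/6)·u_0 = (2, 5/2, -5/2).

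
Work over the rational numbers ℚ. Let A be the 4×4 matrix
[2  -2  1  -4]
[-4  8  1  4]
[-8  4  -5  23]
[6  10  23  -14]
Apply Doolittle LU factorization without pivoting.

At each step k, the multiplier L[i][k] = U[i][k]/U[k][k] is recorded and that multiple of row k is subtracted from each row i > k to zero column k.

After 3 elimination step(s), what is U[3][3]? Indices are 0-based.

Step 1: pivot at (0,0) is 2.
  row1 ← row1 − (-2)·row0  ⇒  L[1][0]=-2, U row1=(0, 4, 3, -4)
  row2 ← row2 − (-4)·row0  ⇒  L[2][0]=-4, U row2=(0, -4, -1, 7)
  row3 ← row3 − (3)·row0  ⇒  L[3][0]=3, U row3=(0, 16, 20, -2)
Step 2: pivot at (1,1) is 4.
  row2 ← row2 − (-1)·row1  ⇒  L[2][1]=-1, U row2=(0, 0, 2, 3)
  row3 ← row3 − (4)·row1  ⇒  L[3][1]=4, U row3=(0, 0, 8, 14)
Step 3: pivot at (2,2) is 2.
  row3 ← row3 − (4)·row2  ⇒  L[3][2]=4, U row3=(0, 0, 0, 2)

U[3][3] = 2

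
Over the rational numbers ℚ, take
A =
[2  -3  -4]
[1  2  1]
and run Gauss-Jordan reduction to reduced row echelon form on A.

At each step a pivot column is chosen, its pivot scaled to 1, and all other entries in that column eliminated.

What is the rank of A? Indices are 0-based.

rank = 2

step 1: normalize row 0 (÷2) = (1, -3/2, -2)
  row 1: subtract 1×row0 = (0, 7/2, 3)
step 2: normalize row 1 (÷7/2) = (0, 1, 6/7)
  row 0: subtract -3/2×row1 = (1, 0, -5/7)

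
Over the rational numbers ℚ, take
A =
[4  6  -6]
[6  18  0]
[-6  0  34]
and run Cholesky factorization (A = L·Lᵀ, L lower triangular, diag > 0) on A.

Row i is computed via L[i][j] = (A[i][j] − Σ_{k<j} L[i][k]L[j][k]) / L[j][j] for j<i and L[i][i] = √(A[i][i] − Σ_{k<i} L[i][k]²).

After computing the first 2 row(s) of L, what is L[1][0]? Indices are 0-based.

L[1][0] = 3

Step 1: L[0][0] = √(4) = 2.
  L[1][0] = (6) / L[0][0] = 3.
Step 2: L[1][1] = √(9) = 3.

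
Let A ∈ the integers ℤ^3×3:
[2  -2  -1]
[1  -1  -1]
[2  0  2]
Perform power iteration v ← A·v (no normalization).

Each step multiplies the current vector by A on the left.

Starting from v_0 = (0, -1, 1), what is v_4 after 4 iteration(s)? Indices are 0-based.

v_0 = (0, -1, 1).
v_1 = A·v_0 = (1, 0, 2).
v_2 = A·v_1 = (0, -1, 6).
v_3 = A·v_2 = (-4, -5, 12).
v_4 = A·v_3 = (-10, -11, 16).

v_4 = (-10, -11, 16)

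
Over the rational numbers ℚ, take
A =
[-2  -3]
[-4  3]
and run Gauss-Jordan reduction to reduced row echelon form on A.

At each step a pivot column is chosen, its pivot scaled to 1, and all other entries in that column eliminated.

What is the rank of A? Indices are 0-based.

rank = 2

step 1: normalize row 0 (÷-2) = (1, 3/2)
  row 1: subtract -4×row0 = (0, 9)
step 2: normalize row 1 (÷9) = (0, 1)
  row 0: subtract 3/2×row1 = (1, 0)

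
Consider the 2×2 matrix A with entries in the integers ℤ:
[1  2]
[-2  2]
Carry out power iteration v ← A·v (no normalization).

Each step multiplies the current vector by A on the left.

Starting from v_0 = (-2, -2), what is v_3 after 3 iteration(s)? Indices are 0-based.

v_3 = (18, 36)

v_0 = (-2, -2).
v_1 = A·v_0 = (-6, 0).
v_2 = A·v_1 = (-6, 12).
v_3 = A·v_2 = (18, 36).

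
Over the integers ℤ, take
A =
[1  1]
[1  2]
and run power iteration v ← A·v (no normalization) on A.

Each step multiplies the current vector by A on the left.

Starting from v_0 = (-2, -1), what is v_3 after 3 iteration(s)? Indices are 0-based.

v_3 = (-18, -29)

v_0 = (-2, -1).
v_1 = A·v_0 = (-3, -4).
v_2 = A·v_1 = (-7, -11).
v_3 = A·v_2 = (-18, -29).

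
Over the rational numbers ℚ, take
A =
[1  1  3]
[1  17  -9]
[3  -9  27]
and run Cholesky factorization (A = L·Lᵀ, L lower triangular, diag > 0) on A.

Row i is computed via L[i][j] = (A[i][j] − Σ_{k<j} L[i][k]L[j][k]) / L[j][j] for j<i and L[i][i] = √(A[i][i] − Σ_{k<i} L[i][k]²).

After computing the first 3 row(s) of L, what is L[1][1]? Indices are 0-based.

L[1][1] = 4

Step 1: L[0][0] = √(1) = 1.
  L[1][0] = (1) / L[0][0] = 1.
Step 2: L[1][1] = √(16) = 4.
  L[2][0] = (3) / L[0][0] = 3.
  L[2][1] = (-12) / L[1][1] = -3.
Step 3: L[2][2] = √(9) = 3.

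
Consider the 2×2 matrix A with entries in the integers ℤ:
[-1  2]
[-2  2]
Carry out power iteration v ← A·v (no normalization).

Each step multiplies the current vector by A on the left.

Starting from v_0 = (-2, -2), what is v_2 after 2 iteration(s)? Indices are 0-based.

v_0 = (-2, -2).
v_1 = A·v_0 = (-2, 0).
v_2 = A·v_1 = (2, 4).

v_2 = (2, 4)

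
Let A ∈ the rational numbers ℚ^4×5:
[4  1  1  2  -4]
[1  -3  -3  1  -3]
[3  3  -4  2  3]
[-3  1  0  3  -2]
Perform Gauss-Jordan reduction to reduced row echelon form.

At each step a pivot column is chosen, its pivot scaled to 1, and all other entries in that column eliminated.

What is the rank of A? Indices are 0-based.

rank = 4

pivot(0,0)=4: scale R0 → (1, 1/4, 1/4, 1/2, -1)
  clear (1,0): R1 −= (1)R0 → (0, -13/4, -13/4, 1/2, -2)
  clear (2,0): R2 −= (3)R0 → (0, 9/4, -19/4, 1/2, 6)
  clear (3,0): R3 −= (-3)R0 → (0, 7/4, 3/4, 9/2, -5)
pivot(1,1)=-13/4: scale R1 → (0, 1, 1, -2/13, 8/13)
  clear (0,1): R0 −= (1/4)R1 → (1, 0, 0, 7/13, -15/13)
  clear (2,1): R2 −= (9/4)R1 → (0, 0, -7, 11/13, 60/13)
  clear (3,1): R3 −= (7/4)R1 → (0, 0, -1, 62/13, -79/13)
pivot(2,2)=-7: scale R2 → (0, 0, 1, -11/91, -60/91)
  clear (1,2): R1 −= (1)R2 → (0, 1, 0, -3/91, 116/91)
  clear (3,2): R3 −= (-1)R2 → (0, 0, 0, 423/91, -613/91)
pivot(3,3)=423/91: scale R3 → (0, 0, 0, 1, -613/423)
  clear (0,3): R0 −= (7/13)R3 → (1, 0, 0, 0, -158/423)
  clear (1,3): R1 −= (-3/91)R3 → (0, 1, 0, 0, 173/141)
  clear (2,3): R2 −= (-11/91)R3 → (0, 0, 1, 0, -353/423)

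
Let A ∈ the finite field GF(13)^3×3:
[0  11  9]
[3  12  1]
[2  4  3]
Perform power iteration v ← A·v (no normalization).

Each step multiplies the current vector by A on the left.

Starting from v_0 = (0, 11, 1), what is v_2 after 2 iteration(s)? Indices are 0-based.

v_2 = (1, 5, 10)

v_0 = (0, 11, 1).
v_1 = A·v_0 = (0, 3, 8).
v_2 = A·v_1 = (1, 5, 10).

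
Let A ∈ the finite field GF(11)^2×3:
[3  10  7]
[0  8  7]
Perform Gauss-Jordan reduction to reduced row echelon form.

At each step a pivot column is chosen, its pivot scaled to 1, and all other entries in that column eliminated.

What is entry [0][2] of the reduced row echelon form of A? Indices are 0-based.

M[0][2] = 4

[1] R0 /= 3  ⇒  (1, 7, 6)
[2] R1 /= 8  ⇒  (0, 1, 5)
     R0 -= 7·R1  ⇒  (1, 0, 4)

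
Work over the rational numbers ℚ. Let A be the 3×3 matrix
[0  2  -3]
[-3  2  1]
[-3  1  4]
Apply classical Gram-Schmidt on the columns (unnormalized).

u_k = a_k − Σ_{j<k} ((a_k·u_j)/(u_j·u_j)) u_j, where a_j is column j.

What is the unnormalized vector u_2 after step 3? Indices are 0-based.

u_2 = (1/3, -2/3, 2/3)

Step 1: u_0 = a_0 = (0, -3, -3).
Step 2: u_1 = a_1 − (-1/2)·u_0 = (2, 1/2, -1/2).
Step 3: u_2 = a_2 − (-5/6)·u_0 − (-5/3)·u_1 = (1/3, -2/3, 2/3).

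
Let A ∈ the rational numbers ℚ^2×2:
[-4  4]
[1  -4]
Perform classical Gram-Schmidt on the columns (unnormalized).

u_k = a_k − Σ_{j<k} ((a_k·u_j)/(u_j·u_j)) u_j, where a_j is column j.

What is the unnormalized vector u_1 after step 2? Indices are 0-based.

u_1 = (-12/17, -48/17)

Step 1: u_0 = a_0 = (-4, 1).
Step 2: u_1 = a_1 − (-20/17)·u_0 = (-12/17, -48/17).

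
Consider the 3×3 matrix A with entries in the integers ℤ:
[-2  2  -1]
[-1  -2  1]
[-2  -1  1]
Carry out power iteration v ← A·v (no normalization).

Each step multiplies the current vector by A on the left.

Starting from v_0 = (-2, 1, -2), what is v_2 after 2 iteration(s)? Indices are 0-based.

v_2 = (-21, -3, -13)

v_0 = (-2, 1, -2).
v_1 = A·v_0 = (8, -2, 1).
v_2 = A·v_1 = (-21, -3, -13).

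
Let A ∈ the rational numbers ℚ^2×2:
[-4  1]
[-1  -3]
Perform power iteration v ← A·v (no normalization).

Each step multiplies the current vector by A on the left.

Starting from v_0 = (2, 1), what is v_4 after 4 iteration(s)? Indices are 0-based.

v_4 = (191, 337)

v_0 = (2, 1).
v_1 = A·v_0 = (-7, -5).
v_2 = A·v_1 = (23, 22).
v_3 = A·v_2 = (-70, -89).
v_4 = A·v_3 = (191, 337).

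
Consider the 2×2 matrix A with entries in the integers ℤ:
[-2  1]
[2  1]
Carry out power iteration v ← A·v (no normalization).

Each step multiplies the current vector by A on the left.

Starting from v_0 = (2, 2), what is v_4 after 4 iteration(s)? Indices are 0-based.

v_0 = (2, 2).
v_1 = A·v_0 = (-2, 6).
v_2 = A·v_1 = (10, 2).
v_3 = A·v_2 = (-18, 22).
v_4 = A·v_3 = (58, -14).

v_4 = (58, -14)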